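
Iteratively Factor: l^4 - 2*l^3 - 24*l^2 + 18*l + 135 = (l - 3)*(l^3 + l^2 - 21*l - 45) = (l - 3)*(l + 3)*(l^2 - 2*l - 15) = (l - 5)*(l - 3)*(l + 3)*(l + 3)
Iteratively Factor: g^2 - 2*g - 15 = (g - 5)*(g + 3)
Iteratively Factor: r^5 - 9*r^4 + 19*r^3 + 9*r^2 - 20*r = (r - 1)*(r^4 - 8*r^3 + 11*r^2 + 20*r) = (r - 4)*(r - 1)*(r^3 - 4*r^2 - 5*r) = (r - 4)*(r - 1)*(r + 1)*(r^2 - 5*r) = r*(r - 4)*(r - 1)*(r + 1)*(r - 5)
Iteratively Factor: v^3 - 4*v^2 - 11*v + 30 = (v - 2)*(v^2 - 2*v - 15) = (v - 2)*(v + 3)*(v - 5)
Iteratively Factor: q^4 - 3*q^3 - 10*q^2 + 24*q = (q - 2)*(q^3 - q^2 - 12*q) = (q - 2)*(q + 3)*(q^2 - 4*q) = (q - 4)*(q - 2)*(q + 3)*(q)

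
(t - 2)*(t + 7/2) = t^2 + 3*t/2 - 7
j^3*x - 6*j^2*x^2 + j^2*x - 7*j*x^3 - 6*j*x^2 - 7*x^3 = (j - 7*x)*(j + x)*(j*x + x)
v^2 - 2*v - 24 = (v - 6)*(v + 4)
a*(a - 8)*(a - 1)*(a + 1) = a^4 - 8*a^3 - a^2 + 8*a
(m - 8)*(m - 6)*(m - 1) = m^3 - 15*m^2 + 62*m - 48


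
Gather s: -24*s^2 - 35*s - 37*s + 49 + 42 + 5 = -24*s^2 - 72*s + 96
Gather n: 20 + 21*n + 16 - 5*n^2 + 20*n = -5*n^2 + 41*n + 36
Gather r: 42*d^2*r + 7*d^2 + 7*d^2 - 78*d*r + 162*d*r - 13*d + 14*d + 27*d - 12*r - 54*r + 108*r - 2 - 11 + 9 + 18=14*d^2 + 28*d + r*(42*d^2 + 84*d + 42) + 14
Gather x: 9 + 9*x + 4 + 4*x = 13*x + 13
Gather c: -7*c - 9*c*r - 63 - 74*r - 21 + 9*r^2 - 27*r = c*(-9*r - 7) + 9*r^2 - 101*r - 84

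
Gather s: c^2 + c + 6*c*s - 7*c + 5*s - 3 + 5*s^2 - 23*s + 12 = c^2 - 6*c + 5*s^2 + s*(6*c - 18) + 9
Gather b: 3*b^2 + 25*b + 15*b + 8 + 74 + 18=3*b^2 + 40*b + 100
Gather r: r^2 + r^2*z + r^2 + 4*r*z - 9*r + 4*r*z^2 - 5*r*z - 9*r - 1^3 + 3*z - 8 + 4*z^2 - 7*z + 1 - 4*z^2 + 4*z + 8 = r^2*(z + 2) + r*(4*z^2 - z - 18)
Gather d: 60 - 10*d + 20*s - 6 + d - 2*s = -9*d + 18*s + 54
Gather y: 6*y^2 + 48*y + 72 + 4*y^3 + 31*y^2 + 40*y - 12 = 4*y^3 + 37*y^2 + 88*y + 60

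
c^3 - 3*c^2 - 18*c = c*(c - 6)*(c + 3)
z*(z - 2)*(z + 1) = z^3 - z^2 - 2*z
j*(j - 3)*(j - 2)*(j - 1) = j^4 - 6*j^3 + 11*j^2 - 6*j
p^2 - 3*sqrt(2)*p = p*(p - 3*sqrt(2))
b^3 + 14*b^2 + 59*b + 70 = (b + 2)*(b + 5)*(b + 7)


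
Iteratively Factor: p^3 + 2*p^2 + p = (p)*(p^2 + 2*p + 1) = p*(p + 1)*(p + 1)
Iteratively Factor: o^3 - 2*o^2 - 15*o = (o - 5)*(o^2 + 3*o) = o*(o - 5)*(o + 3)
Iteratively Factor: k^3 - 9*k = (k - 3)*(k^2 + 3*k) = k*(k - 3)*(k + 3)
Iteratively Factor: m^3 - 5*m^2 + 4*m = (m - 4)*(m^2 - m) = m*(m - 4)*(m - 1)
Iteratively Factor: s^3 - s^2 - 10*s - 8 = (s + 1)*(s^2 - 2*s - 8) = (s + 1)*(s + 2)*(s - 4)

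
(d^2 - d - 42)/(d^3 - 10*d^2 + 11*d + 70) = (d + 6)/(d^2 - 3*d - 10)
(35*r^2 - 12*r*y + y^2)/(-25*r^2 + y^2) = (-7*r + y)/(5*r + y)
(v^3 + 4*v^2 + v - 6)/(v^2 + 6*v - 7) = (v^2 + 5*v + 6)/(v + 7)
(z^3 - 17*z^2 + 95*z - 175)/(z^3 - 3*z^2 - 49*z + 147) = (z^2 - 10*z + 25)/(z^2 + 4*z - 21)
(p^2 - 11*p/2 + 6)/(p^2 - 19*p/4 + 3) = 2*(2*p - 3)/(4*p - 3)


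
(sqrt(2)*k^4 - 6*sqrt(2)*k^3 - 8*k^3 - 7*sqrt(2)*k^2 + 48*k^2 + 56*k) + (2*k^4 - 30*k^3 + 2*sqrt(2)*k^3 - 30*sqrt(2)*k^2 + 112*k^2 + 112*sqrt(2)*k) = sqrt(2)*k^4 + 2*k^4 - 38*k^3 - 4*sqrt(2)*k^3 - 37*sqrt(2)*k^2 + 160*k^2 + 56*k + 112*sqrt(2)*k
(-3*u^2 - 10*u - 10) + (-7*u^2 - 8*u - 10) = -10*u^2 - 18*u - 20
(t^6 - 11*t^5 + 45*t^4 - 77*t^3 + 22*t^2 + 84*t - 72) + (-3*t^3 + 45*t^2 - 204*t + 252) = t^6 - 11*t^5 + 45*t^4 - 80*t^3 + 67*t^2 - 120*t + 180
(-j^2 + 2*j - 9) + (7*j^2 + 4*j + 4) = 6*j^2 + 6*j - 5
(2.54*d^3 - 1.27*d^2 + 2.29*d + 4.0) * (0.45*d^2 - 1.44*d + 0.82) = 1.143*d^5 - 4.2291*d^4 + 4.9421*d^3 - 2.539*d^2 - 3.8822*d + 3.28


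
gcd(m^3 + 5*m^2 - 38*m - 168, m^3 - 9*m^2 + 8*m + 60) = m - 6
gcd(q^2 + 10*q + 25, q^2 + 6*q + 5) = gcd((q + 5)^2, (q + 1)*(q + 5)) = q + 5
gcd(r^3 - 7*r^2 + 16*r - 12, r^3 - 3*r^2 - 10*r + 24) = r - 2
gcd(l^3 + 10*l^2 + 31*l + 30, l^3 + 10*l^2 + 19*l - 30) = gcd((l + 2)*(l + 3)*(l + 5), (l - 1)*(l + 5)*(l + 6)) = l + 5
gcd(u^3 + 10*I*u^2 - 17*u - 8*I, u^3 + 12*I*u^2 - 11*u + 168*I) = u + 8*I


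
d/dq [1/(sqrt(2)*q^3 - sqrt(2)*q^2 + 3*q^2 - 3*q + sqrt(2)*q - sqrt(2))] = (-3*sqrt(2)*q^2 - 6*q + 2*sqrt(2)*q - sqrt(2) + 3)/(sqrt(2)*q^3 - sqrt(2)*q^2 + 3*q^2 - 3*q + sqrt(2)*q - sqrt(2))^2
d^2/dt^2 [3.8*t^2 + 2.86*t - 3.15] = 7.60000000000000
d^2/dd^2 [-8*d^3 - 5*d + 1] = -48*d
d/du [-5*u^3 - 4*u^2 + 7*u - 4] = -15*u^2 - 8*u + 7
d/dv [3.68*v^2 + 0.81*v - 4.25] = 7.36*v + 0.81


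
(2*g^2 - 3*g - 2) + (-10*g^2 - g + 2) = -8*g^2 - 4*g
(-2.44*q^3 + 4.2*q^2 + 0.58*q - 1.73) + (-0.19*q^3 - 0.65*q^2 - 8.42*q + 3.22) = -2.63*q^3 + 3.55*q^2 - 7.84*q + 1.49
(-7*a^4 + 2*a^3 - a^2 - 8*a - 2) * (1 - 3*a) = 21*a^5 - 13*a^4 + 5*a^3 + 23*a^2 - 2*a - 2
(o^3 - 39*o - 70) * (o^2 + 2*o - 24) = o^5 + 2*o^4 - 63*o^3 - 148*o^2 + 796*o + 1680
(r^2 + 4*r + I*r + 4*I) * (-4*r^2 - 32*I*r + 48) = -4*r^4 - 16*r^3 - 36*I*r^3 + 80*r^2 - 144*I*r^2 + 320*r + 48*I*r + 192*I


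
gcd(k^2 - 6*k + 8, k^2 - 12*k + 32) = k - 4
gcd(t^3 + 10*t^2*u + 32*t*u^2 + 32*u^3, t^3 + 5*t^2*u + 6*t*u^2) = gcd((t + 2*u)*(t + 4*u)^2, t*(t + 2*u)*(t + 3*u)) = t + 2*u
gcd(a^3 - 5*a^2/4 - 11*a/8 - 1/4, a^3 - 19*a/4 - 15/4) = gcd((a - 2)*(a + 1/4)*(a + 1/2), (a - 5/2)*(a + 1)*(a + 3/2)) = 1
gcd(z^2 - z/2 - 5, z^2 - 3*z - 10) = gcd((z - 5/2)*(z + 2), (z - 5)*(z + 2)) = z + 2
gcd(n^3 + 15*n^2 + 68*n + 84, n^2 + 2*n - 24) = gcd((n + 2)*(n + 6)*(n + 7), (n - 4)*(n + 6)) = n + 6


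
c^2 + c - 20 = (c - 4)*(c + 5)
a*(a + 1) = a^2 + a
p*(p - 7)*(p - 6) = p^3 - 13*p^2 + 42*p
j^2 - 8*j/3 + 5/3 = (j - 5/3)*(j - 1)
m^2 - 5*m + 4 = (m - 4)*(m - 1)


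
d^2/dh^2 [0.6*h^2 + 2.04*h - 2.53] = 1.20000000000000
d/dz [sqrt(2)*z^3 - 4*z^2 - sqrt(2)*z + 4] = 3*sqrt(2)*z^2 - 8*z - sqrt(2)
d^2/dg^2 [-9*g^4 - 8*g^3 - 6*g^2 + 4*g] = -108*g^2 - 48*g - 12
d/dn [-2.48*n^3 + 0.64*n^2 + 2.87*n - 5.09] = -7.44*n^2 + 1.28*n + 2.87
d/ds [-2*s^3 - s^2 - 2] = 2*s*(-3*s - 1)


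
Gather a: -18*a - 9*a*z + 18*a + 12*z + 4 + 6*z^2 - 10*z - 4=-9*a*z + 6*z^2 + 2*z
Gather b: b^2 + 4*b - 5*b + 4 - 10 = b^2 - b - 6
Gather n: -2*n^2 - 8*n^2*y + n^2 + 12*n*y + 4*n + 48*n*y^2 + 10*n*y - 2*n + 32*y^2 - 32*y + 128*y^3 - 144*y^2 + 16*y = n^2*(-8*y - 1) + n*(48*y^2 + 22*y + 2) + 128*y^3 - 112*y^2 - 16*y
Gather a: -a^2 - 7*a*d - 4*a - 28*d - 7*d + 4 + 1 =-a^2 + a*(-7*d - 4) - 35*d + 5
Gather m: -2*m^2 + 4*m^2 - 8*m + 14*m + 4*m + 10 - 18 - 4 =2*m^2 + 10*m - 12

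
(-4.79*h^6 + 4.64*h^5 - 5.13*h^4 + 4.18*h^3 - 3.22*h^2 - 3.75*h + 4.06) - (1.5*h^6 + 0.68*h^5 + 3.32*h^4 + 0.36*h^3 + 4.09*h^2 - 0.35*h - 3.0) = -6.29*h^6 + 3.96*h^5 - 8.45*h^4 + 3.82*h^3 - 7.31*h^2 - 3.4*h + 7.06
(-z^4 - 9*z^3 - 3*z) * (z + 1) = -z^5 - 10*z^4 - 9*z^3 - 3*z^2 - 3*z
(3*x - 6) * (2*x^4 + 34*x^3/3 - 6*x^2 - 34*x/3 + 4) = 6*x^5 + 22*x^4 - 86*x^3 + 2*x^2 + 80*x - 24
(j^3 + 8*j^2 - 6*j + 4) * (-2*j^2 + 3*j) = -2*j^5 - 13*j^4 + 36*j^3 - 26*j^2 + 12*j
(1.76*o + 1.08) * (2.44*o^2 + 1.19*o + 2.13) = 4.2944*o^3 + 4.7296*o^2 + 5.034*o + 2.3004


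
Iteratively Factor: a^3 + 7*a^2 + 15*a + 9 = (a + 3)*(a^2 + 4*a + 3) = (a + 3)^2*(a + 1)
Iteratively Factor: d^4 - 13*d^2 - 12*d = (d)*(d^3 - 13*d - 12) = d*(d + 3)*(d^2 - 3*d - 4) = d*(d - 4)*(d + 3)*(d + 1)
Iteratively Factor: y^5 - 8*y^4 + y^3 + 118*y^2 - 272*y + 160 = (y - 4)*(y^4 - 4*y^3 - 15*y^2 + 58*y - 40) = (y - 4)*(y - 2)*(y^3 - 2*y^2 - 19*y + 20) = (y - 5)*(y - 4)*(y - 2)*(y^2 + 3*y - 4) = (y - 5)*(y - 4)*(y - 2)*(y - 1)*(y + 4)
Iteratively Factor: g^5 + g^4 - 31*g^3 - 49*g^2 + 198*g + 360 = (g + 3)*(g^4 - 2*g^3 - 25*g^2 + 26*g + 120) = (g + 2)*(g + 3)*(g^3 - 4*g^2 - 17*g + 60) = (g + 2)*(g + 3)*(g + 4)*(g^2 - 8*g + 15) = (g - 3)*(g + 2)*(g + 3)*(g + 4)*(g - 5)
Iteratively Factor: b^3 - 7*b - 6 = (b - 3)*(b^2 + 3*b + 2) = (b - 3)*(b + 2)*(b + 1)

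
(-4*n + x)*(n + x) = -4*n^2 - 3*n*x + x^2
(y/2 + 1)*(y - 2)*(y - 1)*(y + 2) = y^4/2 + y^3/2 - 3*y^2 - 2*y + 4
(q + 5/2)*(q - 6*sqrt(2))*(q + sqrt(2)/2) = q^3 - 11*sqrt(2)*q^2/2 + 5*q^2/2 - 55*sqrt(2)*q/4 - 6*q - 15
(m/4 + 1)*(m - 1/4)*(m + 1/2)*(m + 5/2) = m^4/4 + 27*m^3/16 + 23*m^2/8 + 27*m/64 - 5/16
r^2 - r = r*(r - 1)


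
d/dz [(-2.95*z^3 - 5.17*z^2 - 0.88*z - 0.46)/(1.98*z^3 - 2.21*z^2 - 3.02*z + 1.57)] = (-3.5527136788005e-15*z^5 + 16.7561*z^4 + 21.3028*z^3 + 2.5065*z^2 - 18.267*z - 2.7708)/(3.9204*z^6 - 8.7516*z^5 - 7.0751*z^4 + 19.5656*z^3 + 2.181*z^2 - 9.4828*z + 2.4649)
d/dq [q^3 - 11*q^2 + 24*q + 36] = 3*q^2 - 22*q + 24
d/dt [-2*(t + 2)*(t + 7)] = -4*t - 18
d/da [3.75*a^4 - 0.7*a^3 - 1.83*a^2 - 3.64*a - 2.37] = 15.0*a^3 - 2.1*a^2 - 3.66*a - 3.64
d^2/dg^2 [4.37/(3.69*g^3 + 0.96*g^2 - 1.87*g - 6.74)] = (-(96.7518*g + 8.3904)*(3.69*g^3 + 0.96*g^2 - 1.87*g - 6.74) + 4.37*(11.07*g^2 + 1.92*g - 1.87)*(22.14*g^2 + 3.84*g - 3.74))/(3.69*g^3 + 0.96*g^2 - 1.87*g - 6.74)^3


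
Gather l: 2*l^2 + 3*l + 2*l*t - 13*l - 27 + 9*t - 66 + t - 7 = 2*l^2 + l*(2*t - 10) + 10*t - 100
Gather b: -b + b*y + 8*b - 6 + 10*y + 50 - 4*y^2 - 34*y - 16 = b*(y + 7) - 4*y^2 - 24*y + 28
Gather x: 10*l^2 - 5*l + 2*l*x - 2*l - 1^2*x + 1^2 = 10*l^2 - 7*l + x*(2*l - 1) + 1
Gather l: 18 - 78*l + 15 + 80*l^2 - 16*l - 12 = 80*l^2 - 94*l + 21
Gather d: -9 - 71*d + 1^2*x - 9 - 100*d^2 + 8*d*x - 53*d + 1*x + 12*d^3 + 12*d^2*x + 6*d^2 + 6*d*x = 12*d^3 + d^2*(12*x - 94) + d*(14*x - 124) + 2*x - 18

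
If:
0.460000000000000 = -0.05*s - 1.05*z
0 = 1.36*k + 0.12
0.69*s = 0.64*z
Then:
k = -0.09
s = -0.39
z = -0.42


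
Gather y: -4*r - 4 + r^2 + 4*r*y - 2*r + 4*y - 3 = r^2 - 6*r + y*(4*r + 4) - 7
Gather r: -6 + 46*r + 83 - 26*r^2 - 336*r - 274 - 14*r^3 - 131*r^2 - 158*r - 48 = -14*r^3 - 157*r^2 - 448*r - 245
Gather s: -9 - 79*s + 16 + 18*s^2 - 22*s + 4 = 18*s^2 - 101*s + 11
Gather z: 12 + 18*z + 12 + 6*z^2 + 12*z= 6*z^2 + 30*z + 24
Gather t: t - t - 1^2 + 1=0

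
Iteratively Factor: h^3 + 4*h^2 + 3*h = (h)*(h^2 + 4*h + 3) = h*(h + 1)*(h + 3)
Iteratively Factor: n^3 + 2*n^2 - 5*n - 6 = (n + 3)*(n^2 - n - 2) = (n - 2)*(n + 3)*(n + 1)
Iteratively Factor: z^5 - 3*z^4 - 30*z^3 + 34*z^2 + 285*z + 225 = (z + 3)*(z^4 - 6*z^3 - 12*z^2 + 70*z + 75) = (z + 1)*(z + 3)*(z^3 - 7*z^2 - 5*z + 75) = (z + 1)*(z + 3)^2*(z^2 - 10*z + 25) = (z - 5)*(z + 1)*(z + 3)^2*(z - 5)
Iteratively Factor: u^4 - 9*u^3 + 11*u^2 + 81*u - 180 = (u + 3)*(u^3 - 12*u^2 + 47*u - 60) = (u - 4)*(u + 3)*(u^2 - 8*u + 15) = (u - 5)*(u - 4)*(u + 3)*(u - 3)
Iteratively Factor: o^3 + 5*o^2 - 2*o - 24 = (o + 3)*(o^2 + 2*o - 8) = (o + 3)*(o + 4)*(o - 2)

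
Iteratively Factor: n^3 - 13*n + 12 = (n - 3)*(n^2 + 3*n - 4) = (n - 3)*(n - 1)*(n + 4)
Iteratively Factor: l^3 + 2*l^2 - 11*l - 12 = (l + 1)*(l^2 + l - 12) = (l + 1)*(l + 4)*(l - 3)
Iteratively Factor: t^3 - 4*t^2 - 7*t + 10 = (t - 1)*(t^2 - 3*t - 10) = (t - 1)*(t + 2)*(t - 5)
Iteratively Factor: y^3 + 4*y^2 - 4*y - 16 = (y - 2)*(y^2 + 6*y + 8) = (y - 2)*(y + 4)*(y + 2)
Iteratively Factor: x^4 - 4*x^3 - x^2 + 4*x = (x - 1)*(x^3 - 3*x^2 - 4*x) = (x - 1)*(x + 1)*(x^2 - 4*x) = x*(x - 1)*(x + 1)*(x - 4)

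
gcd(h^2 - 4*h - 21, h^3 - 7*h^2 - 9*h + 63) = h^2 - 4*h - 21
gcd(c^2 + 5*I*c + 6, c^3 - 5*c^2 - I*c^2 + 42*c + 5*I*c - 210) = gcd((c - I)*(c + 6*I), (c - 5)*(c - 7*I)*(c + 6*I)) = c + 6*I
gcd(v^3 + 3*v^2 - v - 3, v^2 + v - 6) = v + 3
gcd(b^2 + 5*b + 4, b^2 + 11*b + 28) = b + 4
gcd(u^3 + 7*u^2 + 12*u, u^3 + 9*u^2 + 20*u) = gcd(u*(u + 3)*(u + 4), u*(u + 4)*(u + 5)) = u^2 + 4*u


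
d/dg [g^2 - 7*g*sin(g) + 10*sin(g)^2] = -7*g*cos(g) + 2*g - 7*sin(g) + 10*sin(2*g)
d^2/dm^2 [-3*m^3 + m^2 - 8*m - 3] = 2 - 18*m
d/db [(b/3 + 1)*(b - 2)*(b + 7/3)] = b^2 + 20*b/9 - 11/9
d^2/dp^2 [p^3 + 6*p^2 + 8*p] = 6*p + 12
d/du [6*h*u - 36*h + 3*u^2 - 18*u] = 6*h + 6*u - 18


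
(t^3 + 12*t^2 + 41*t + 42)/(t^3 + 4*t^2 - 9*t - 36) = (t^2 + 9*t + 14)/(t^2 + t - 12)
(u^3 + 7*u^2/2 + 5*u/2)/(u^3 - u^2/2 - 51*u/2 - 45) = u*(u + 1)/(u^2 - 3*u - 18)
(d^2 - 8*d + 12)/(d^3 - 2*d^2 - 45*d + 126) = (d - 2)/(d^2 + 4*d - 21)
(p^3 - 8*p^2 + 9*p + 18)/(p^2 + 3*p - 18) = (p^2 - 5*p - 6)/(p + 6)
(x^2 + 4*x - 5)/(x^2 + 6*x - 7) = (x + 5)/(x + 7)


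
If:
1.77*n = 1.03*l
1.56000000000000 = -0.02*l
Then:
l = -78.00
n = -45.39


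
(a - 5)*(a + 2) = a^2 - 3*a - 10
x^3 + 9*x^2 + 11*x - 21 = (x - 1)*(x + 3)*(x + 7)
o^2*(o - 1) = o^3 - o^2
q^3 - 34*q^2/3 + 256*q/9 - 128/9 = (q - 8)*(q - 8/3)*(q - 2/3)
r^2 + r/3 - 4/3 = (r - 1)*(r + 4/3)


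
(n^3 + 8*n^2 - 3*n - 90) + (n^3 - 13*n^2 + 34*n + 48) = 2*n^3 - 5*n^2 + 31*n - 42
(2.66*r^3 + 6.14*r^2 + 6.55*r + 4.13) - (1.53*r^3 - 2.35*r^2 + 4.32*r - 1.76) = 1.13*r^3 + 8.49*r^2 + 2.23*r + 5.89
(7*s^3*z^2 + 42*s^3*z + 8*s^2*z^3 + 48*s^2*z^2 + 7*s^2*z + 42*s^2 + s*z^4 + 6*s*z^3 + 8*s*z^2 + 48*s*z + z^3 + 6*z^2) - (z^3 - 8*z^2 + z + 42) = 7*s^3*z^2 + 42*s^3*z + 8*s^2*z^3 + 48*s^2*z^2 + 7*s^2*z + 42*s^2 + s*z^4 + 6*s*z^3 + 8*s*z^2 + 48*s*z + 14*z^2 - z - 42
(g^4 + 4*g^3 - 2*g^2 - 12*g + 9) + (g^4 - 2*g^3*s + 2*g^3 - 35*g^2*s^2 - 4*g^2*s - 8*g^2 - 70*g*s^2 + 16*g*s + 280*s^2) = 2*g^4 - 2*g^3*s + 6*g^3 - 35*g^2*s^2 - 4*g^2*s - 10*g^2 - 70*g*s^2 + 16*g*s - 12*g + 280*s^2 + 9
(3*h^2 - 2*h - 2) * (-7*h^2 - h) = -21*h^4 + 11*h^3 + 16*h^2 + 2*h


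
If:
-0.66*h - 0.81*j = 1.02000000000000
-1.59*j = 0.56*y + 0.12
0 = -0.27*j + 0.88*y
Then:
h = -1.46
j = -0.07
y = -0.02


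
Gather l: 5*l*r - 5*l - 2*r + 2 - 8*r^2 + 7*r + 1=l*(5*r - 5) - 8*r^2 + 5*r + 3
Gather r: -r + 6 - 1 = 5 - r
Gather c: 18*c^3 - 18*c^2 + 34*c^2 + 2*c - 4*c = 18*c^3 + 16*c^2 - 2*c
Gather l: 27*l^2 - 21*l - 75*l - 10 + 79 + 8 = 27*l^2 - 96*l + 77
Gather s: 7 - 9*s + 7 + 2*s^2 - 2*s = 2*s^2 - 11*s + 14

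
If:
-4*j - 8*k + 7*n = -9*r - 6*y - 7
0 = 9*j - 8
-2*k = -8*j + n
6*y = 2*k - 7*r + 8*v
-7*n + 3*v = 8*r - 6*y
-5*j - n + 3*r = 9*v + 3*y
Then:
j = 8/9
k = 18889/19440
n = 50231/9720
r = -14729/3240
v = -30007/9720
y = 44071/29160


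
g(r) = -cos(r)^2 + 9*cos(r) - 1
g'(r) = 2*sin(r)*cos(r) - 9*sin(r)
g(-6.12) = 6.91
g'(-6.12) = -1.14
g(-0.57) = 5.87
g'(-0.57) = 3.95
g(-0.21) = 6.85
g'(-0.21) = 1.47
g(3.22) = -10.97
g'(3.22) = 0.86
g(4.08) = -6.67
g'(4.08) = 8.21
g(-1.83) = -3.37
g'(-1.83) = 9.19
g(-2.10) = -5.80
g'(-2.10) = 8.64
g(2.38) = -8.04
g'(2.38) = -7.21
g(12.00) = 5.88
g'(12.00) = 3.92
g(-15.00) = -8.41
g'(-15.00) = 6.84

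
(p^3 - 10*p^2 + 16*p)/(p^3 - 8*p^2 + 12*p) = (p - 8)/(p - 6)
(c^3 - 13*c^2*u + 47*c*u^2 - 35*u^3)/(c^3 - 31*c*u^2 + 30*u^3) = (c - 7*u)/(c + 6*u)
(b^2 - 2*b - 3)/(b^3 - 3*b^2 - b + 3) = 1/(b - 1)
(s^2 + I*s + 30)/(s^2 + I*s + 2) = (s^2 + I*s + 30)/(s^2 + I*s + 2)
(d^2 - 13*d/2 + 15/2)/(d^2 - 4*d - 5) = (d - 3/2)/(d + 1)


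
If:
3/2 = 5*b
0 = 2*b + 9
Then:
No Solution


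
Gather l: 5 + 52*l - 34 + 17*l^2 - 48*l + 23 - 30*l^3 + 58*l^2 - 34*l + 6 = -30*l^3 + 75*l^2 - 30*l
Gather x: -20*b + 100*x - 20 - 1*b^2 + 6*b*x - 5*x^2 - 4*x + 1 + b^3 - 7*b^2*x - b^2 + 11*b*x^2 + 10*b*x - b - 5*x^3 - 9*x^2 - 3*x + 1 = b^3 - 2*b^2 - 21*b - 5*x^3 + x^2*(11*b - 14) + x*(-7*b^2 + 16*b + 93) - 18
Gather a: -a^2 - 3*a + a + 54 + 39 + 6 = -a^2 - 2*a + 99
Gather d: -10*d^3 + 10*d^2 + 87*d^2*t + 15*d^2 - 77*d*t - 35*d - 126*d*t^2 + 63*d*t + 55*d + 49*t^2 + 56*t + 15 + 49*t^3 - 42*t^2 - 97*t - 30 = -10*d^3 + d^2*(87*t + 25) + d*(-126*t^2 - 14*t + 20) + 49*t^3 + 7*t^2 - 41*t - 15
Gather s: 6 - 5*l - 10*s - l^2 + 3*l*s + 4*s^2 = -l^2 - 5*l + 4*s^2 + s*(3*l - 10) + 6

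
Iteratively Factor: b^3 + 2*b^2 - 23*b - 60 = (b - 5)*(b^2 + 7*b + 12) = (b - 5)*(b + 4)*(b + 3)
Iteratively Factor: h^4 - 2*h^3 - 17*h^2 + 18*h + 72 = (h - 4)*(h^3 + 2*h^2 - 9*h - 18) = (h - 4)*(h - 3)*(h^2 + 5*h + 6) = (h - 4)*(h - 3)*(h + 3)*(h + 2)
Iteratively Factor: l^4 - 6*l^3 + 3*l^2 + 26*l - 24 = (l - 3)*(l^3 - 3*l^2 - 6*l + 8) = (l - 3)*(l + 2)*(l^2 - 5*l + 4) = (l - 4)*(l - 3)*(l + 2)*(l - 1)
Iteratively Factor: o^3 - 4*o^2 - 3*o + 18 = (o - 3)*(o^2 - o - 6) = (o - 3)^2*(o + 2)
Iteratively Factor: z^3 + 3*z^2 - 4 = (z - 1)*(z^2 + 4*z + 4) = (z - 1)*(z + 2)*(z + 2)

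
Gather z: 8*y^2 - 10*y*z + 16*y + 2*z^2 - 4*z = 8*y^2 + 16*y + 2*z^2 + z*(-10*y - 4)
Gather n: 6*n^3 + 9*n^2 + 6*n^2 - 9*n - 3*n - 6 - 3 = 6*n^3 + 15*n^2 - 12*n - 9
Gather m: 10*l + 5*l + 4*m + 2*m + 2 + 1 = 15*l + 6*m + 3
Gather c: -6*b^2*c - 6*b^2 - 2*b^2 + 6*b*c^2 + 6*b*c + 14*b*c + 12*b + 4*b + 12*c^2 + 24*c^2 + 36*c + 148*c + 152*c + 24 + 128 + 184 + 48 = -8*b^2 + 16*b + c^2*(6*b + 36) + c*(-6*b^2 + 20*b + 336) + 384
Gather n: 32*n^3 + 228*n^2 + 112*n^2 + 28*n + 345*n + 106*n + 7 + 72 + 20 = 32*n^3 + 340*n^2 + 479*n + 99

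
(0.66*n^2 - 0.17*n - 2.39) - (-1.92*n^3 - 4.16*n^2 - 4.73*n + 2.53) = 1.92*n^3 + 4.82*n^2 + 4.56*n - 4.92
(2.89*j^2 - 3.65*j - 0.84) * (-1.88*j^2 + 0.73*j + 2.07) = -5.4332*j^4 + 8.9717*j^3 + 4.897*j^2 - 8.1687*j - 1.7388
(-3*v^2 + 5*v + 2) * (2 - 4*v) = 12*v^3 - 26*v^2 + 2*v + 4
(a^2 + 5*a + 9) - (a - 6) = a^2 + 4*a + 15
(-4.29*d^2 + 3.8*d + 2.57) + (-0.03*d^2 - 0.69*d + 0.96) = -4.32*d^2 + 3.11*d + 3.53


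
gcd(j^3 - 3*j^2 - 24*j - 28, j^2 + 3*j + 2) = j + 2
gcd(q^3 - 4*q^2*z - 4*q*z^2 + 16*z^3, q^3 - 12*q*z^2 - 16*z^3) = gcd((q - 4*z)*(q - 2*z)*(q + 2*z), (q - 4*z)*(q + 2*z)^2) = -q^2 + 2*q*z + 8*z^2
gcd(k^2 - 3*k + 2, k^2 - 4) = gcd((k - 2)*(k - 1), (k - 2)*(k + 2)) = k - 2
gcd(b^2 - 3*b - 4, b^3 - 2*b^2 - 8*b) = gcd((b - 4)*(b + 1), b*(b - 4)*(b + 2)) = b - 4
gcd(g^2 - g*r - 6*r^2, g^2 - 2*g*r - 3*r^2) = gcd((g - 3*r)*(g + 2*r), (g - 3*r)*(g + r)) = -g + 3*r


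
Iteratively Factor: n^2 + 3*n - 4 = (n - 1)*(n + 4)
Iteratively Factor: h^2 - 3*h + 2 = (h - 2)*(h - 1)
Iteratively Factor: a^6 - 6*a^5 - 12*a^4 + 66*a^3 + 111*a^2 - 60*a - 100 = (a - 1)*(a^5 - 5*a^4 - 17*a^3 + 49*a^2 + 160*a + 100) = (a - 1)*(a + 1)*(a^4 - 6*a^3 - 11*a^2 + 60*a + 100) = (a - 1)*(a + 1)*(a + 2)*(a^3 - 8*a^2 + 5*a + 50) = (a - 5)*(a - 1)*(a + 1)*(a + 2)*(a^2 - 3*a - 10) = (a - 5)^2*(a - 1)*(a + 1)*(a + 2)*(a + 2)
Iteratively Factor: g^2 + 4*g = (g + 4)*(g)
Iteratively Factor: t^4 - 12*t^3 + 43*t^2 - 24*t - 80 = (t - 4)*(t^3 - 8*t^2 + 11*t + 20) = (t - 4)^2*(t^2 - 4*t - 5) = (t - 5)*(t - 4)^2*(t + 1)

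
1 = 1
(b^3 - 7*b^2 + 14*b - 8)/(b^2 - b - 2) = (b^2 - 5*b + 4)/(b + 1)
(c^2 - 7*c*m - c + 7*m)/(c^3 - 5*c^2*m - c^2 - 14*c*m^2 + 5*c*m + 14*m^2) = 1/(c + 2*m)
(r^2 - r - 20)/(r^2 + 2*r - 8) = (r - 5)/(r - 2)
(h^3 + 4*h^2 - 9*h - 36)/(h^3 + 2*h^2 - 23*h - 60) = (h - 3)/(h - 5)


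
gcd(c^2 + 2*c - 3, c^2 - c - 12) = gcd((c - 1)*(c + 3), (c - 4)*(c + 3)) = c + 3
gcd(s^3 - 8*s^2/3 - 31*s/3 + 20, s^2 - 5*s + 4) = s - 4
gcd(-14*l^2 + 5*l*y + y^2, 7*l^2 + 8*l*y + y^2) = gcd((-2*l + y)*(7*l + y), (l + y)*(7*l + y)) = 7*l + y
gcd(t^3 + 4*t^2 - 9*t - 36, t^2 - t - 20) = t + 4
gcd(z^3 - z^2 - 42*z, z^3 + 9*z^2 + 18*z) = z^2 + 6*z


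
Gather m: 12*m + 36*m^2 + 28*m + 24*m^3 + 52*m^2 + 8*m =24*m^3 + 88*m^2 + 48*m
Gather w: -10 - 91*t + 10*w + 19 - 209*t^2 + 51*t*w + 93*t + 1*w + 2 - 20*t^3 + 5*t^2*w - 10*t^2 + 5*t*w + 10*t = -20*t^3 - 219*t^2 + 12*t + w*(5*t^2 + 56*t + 11) + 11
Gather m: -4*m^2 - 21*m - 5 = -4*m^2 - 21*m - 5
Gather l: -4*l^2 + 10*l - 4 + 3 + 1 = -4*l^2 + 10*l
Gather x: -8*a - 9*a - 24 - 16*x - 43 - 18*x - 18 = -17*a - 34*x - 85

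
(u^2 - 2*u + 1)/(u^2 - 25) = (u^2 - 2*u + 1)/(u^2 - 25)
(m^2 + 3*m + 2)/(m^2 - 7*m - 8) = (m + 2)/(m - 8)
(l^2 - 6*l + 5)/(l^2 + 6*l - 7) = (l - 5)/(l + 7)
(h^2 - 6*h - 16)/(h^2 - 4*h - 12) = (h - 8)/(h - 6)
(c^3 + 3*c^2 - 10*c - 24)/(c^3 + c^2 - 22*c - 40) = (c - 3)/(c - 5)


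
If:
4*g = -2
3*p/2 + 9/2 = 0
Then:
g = -1/2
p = -3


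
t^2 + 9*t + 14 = (t + 2)*(t + 7)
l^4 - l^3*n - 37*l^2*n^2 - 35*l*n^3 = l*(l - 7*n)*(l + n)*(l + 5*n)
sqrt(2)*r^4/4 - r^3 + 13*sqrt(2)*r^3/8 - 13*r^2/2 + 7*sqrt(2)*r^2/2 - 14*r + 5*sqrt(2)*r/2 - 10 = (r/2 + 1)*(r + 5/2)*(r - 2*sqrt(2))*(sqrt(2)*r/2 + sqrt(2))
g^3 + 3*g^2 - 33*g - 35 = (g - 5)*(g + 1)*(g + 7)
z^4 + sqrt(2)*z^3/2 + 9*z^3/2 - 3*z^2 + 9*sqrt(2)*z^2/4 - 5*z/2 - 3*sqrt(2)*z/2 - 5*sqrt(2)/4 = (z - 1)*(z + 1/2)*(z + 5)*(z + sqrt(2)/2)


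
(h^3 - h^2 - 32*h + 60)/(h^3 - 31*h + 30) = (h - 2)/(h - 1)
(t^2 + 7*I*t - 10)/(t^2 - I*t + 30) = (t + 2*I)/(t - 6*I)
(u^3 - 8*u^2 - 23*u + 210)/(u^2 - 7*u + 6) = (u^2 - 2*u - 35)/(u - 1)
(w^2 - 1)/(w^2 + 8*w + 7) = (w - 1)/(w + 7)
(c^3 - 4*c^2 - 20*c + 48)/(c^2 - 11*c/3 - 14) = 3*(c^2 + 2*c - 8)/(3*c + 7)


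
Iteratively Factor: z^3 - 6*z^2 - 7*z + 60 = (z - 5)*(z^2 - z - 12) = (z - 5)*(z + 3)*(z - 4)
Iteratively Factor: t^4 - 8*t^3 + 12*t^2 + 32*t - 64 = (t - 4)*(t^3 - 4*t^2 - 4*t + 16) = (t - 4)*(t - 2)*(t^2 - 2*t - 8) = (t - 4)*(t - 2)*(t + 2)*(t - 4)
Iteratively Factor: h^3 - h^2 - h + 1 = (h - 1)*(h^2 - 1) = (h - 1)*(h + 1)*(h - 1)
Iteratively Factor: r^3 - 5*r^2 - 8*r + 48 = (r - 4)*(r^2 - r - 12) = (r - 4)*(r + 3)*(r - 4)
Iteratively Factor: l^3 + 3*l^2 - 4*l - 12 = (l + 2)*(l^2 + l - 6) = (l - 2)*(l + 2)*(l + 3)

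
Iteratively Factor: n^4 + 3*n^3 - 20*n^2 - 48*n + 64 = (n + 4)*(n^3 - n^2 - 16*n + 16) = (n - 1)*(n + 4)*(n^2 - 16) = (n - 1)*(n + 4)^2*(n - 4)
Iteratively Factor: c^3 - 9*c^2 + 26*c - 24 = (c - 2)*(c^2 - 7*c + 12) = (c - 3)*(c - 2)*(c - 4)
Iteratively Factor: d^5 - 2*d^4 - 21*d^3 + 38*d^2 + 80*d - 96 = (d + 4)*(d^4 - 6*d^3 + 3*d^2 + 26*d - 24) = (d + 2)*(d + 4)*(d^3 - 8*d^2 + 19*d - 12) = (d - 4)*(d + 2)*(d + 4)*(d^2 - 4*d + 3) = (d - 4)*(d - 3)*(d + 2)*(d + 4)*(d - 1)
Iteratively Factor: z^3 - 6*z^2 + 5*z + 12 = (z - 3)*(z^2 - 3*z - 4) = (z - 3)*(z + 1)*(z - 4)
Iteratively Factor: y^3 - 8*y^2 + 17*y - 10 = (y - 1)*(y^2 - 7*y + 10) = (y - 2)*(y - 1)*(y - 5)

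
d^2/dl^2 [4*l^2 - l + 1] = 8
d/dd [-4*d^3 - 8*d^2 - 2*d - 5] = -12*d^2 - 16*d - 2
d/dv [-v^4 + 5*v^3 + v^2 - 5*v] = -4*v^3 + 15*v^2 + 2*v - 5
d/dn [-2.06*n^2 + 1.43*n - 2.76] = 1.43 - 4.12*n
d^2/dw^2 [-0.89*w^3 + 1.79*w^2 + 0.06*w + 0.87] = 3.58 - 5.34*w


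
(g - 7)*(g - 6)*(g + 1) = g^3 - 12*g^2 + 29*g + 42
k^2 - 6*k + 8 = (k - 4)*(k - 2)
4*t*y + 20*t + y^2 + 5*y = (4*t + y)*(y + 5)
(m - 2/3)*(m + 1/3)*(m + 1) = m^3 + 2*m^2/3 - 5*m/9 - 2/9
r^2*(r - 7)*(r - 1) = r^4 - 8*r^3 + 7*r^2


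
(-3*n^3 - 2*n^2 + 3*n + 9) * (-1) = 3*n^3 + 2*n^2 - 3*n - 9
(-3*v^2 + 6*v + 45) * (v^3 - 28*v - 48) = -3*v^5 + 6*v^4 + 129*v^3 - 24*v^2 - 1548*v - 2160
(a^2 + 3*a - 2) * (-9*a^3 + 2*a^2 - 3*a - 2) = -9*a^5 - 25*a^4 + 21*a^3 - 15*a^2 + 4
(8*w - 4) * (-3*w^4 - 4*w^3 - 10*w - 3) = -24*w^5 - 20*w^4 + 16*w^3 - 80*w^2 + 16*w + 12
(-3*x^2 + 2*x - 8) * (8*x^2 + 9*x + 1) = -24*x^4 - 11*x^3 - 49*x^2 - 70*x - 8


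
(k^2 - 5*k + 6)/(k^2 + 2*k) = (k^2 - 5*k + 6)/(k*(k + 2))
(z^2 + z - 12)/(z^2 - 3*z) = (z + 4)/z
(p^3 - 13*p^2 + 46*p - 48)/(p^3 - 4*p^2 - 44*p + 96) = (p - 3)/(p + 6)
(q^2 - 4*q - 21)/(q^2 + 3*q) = (q - 7)/q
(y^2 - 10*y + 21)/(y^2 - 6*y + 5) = (y^2 - 10*y + 21)/(y^2 - 6*y + 5)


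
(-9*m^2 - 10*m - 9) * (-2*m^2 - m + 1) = 18*m^4 + 29*m^3 + 19*m^2 - m - 9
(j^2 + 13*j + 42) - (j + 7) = j^2 + 12*j + 35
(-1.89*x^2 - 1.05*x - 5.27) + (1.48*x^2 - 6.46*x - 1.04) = -0.41*x^2 - 7.51*x - 6.31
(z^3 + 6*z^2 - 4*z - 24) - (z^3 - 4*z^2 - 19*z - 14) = 10*z^2 + 15*z - 10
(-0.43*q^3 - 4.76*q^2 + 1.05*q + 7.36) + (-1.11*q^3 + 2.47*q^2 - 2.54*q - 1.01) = -1.54*q^3 - 2.29*q^2 - 1.49*q + 6.35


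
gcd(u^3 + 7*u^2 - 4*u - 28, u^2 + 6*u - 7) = u + 7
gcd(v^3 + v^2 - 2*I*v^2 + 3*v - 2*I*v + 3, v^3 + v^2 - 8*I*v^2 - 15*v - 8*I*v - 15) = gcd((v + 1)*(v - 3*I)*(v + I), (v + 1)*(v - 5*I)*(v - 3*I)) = v^2 + v*(1 - 3*I) - 3*I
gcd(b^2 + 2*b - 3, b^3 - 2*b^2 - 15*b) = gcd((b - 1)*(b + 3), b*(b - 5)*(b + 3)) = b + 3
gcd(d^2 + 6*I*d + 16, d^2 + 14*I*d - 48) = d + 8*I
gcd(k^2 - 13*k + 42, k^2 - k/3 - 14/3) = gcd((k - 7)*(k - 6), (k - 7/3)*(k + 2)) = 1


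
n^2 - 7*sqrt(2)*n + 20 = (n - 5*sqrt(2))*(n - 2*sqrt(2))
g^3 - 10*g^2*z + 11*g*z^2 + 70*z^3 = (g - 7*z)*(g - 5*z)*(g + 2*z)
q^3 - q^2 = q^2*(q - 1)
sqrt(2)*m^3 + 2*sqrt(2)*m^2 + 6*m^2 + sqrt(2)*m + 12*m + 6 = (m + 1)*(m + 3*sqrt(2))*(sqrt(2)*m + sqrt(2))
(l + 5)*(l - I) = l^2 + 5*l - I*l - 5*I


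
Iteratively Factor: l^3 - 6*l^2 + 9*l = (l - 3)*(l^2 - 3*l) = l*(l - 3)*(l - 3)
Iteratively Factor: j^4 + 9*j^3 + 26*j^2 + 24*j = (j + 2)*(j^3 + 7*j^2 + 12*j) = (j + 2)*(j + 3)*(j^2 + 4*j) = (j + 2)*(j + 3)*(j + 4)*(j)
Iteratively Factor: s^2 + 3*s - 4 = (s + 4)*(s - 1)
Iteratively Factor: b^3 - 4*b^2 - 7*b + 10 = (b - 1)*(b^2 - 3*b - 10) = (b - 1)*(b + 2)*(b - 5)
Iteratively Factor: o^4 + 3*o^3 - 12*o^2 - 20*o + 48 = (o + 3)*(o^3 - 12*o + 16) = (o + 3)*(o + 4)*(o^2 - 4*o + 4) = (o - 2)*(o + 3)*(o + 4)*(o - 2)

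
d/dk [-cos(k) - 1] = sin(k)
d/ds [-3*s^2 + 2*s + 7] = 2 - 6*s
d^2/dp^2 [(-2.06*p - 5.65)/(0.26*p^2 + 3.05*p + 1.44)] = (-(0.52*p + 3.05)*(1.04*p + 6.1)*(2.06*p + 5.65) + (3.2136*p + 15.504)*(0.26*p^2 + 3.05*p + 1.44))/(0.26*p^2 + 3.05*p + 1.44)^3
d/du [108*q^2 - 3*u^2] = -6*u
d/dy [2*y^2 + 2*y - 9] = 4*y + 2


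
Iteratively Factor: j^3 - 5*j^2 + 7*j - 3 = (j - 1)*(j^2 - 4*j + 3) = (j - 3)*(j - 1)*(j - 1)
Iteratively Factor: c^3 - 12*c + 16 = (c - 2)*(c^2 + 2*c - 8) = (c - 2)^2*(c + 4)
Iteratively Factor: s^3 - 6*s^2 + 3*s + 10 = (s + 1)*(s^2 - 7*s + 10) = (s - 5)*(s + 1)*(s - 2)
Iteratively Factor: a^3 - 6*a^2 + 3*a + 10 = (a - 5)*(a^2 - a - 2) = (a - 5)*(a - 2)*(a + 1)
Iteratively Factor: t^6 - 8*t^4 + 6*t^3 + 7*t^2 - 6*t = (t)*(t^5 - 8*t^3 + 6*t^2 + 7*t - 6) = t*(t + 1)*(t^4 - t^3 - 7*t^2 + 13*t - 6) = t*(t + 1)*(t + 3)*(t^3 - 4*t^2 + 5*t - 2) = t*(t - 2)*(t + 1)*(t + 3)*(t^2 - 2*t + 1) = t*(t - 2)*(t - 1)*(t + 1)*(t + 3)*(t - 1)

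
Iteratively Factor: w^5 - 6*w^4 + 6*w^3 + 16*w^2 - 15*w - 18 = (w + 1)*(w^4 - 7*w^3 + 13*w^2 + 3*w - 18) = (w - 3)*(w + 1)*(w^3 - 4*w^2 + w + 6) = (w - 3)*(w - 2)*(w + 1)*(w^2 - 2*w - 3) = (w - 3)*(w - 2)*(w + 1)^2*(w - 3)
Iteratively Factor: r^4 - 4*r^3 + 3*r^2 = (r - 3)*(r^3 - r^2) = r*(r - 3)*(r^2 - r) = r^2*(r - 3)*(r - 1)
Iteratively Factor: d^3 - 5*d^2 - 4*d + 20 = (d + 2)*(d^2 - 7*d + 10) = (d - 2)*(d + 2)*(d - 5)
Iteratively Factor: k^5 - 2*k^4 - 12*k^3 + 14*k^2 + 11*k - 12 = (k + 3)*(k^4 - 5*k^3 + 3*k^2 + 5*k - 4) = (k + 1)*(k + 3)*(k^3 - 6*k^2 + 9*k - 4) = (k - 1)*(k + 1)*(k + 3)*(k^2 - 5*k + 4) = (k - 4)*(k - 1)*(k + 1)*(k + 3)*(k - 1)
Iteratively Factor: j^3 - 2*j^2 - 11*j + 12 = (j - 1)*(j^2 - j - 12) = (j - 1)*(j + 3)*(j - 4)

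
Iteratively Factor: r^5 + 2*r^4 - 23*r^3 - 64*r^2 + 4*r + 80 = (r - 1)*(r^4 + 3*r^3 - 20*r^2 - 84*r - 80) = (r - 1)*(r + 4)*(r^3 - r^2 - 16*r - 20) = (r - 1)*(r + 2)*(r + 4)*(r^2 - 3*r - 10) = (r - 5)*(r - 1)*(r + 2)*(r + 4)*(r + 2)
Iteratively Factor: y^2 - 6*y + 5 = (y - 5)*(y - 1)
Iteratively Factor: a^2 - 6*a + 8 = (a - 4)*(a - 2)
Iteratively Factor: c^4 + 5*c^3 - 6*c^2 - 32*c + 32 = (c - 2)*(c^3 + 7*c^2 + 8*c - 16) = (c - 2)*(c - 1)*(c^2 + 8*c + 16) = (c - 2)*(c - 1)*(c + 4)*(c + 4)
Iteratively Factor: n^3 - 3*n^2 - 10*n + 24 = (n - 4)*(n^2 + n - 6) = (n - 4)*(n + 3)*(n - 2)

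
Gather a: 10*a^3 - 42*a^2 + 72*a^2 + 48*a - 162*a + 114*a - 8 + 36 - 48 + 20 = 10*a^3 + 30*a^2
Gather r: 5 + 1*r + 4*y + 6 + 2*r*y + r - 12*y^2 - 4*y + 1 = r*(2*y + 2) - 12*y^2 + 12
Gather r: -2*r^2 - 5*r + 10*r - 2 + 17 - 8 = -2*r^2 + 5*r + 7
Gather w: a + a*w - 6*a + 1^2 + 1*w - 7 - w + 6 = a*w - 5*a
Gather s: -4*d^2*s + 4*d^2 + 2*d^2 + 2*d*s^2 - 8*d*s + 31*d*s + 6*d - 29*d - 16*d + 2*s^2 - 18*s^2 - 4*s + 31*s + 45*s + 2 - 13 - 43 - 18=6*d^2 - 39*d + s^2*(2*d - 16) + s*(-4*d^2 + 23*d + 72) - 72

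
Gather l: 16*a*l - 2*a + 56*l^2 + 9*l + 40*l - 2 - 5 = -2*a + 56*l^2 + l*(16*a + 49) - 7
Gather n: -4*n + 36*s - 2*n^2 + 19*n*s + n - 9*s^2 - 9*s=-2*n^2 + n*(19*s - 3) - 9*s^2 + 27*s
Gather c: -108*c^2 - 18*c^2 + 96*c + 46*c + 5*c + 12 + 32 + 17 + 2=-126*c^2 + 147*c + 63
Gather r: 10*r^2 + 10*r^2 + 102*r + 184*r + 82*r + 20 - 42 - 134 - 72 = 20*r^2 + 368*r - 228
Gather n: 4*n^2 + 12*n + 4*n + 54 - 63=4*n^2 + 16*n - 9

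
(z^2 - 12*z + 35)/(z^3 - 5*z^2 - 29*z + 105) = (z - 5)/(z^2 + 2*z - 15)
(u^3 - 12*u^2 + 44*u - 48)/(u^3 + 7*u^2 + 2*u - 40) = (u^2 - 10*u + 24)/(u^2 + 9*u + 20)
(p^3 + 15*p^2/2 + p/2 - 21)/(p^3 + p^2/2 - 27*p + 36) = (p^2 + 9*p + 14)/(p^2 + 2*p - 24)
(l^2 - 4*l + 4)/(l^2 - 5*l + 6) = (l - 2)/(l - 3)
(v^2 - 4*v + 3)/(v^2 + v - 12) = (v - 1)/(v + 4)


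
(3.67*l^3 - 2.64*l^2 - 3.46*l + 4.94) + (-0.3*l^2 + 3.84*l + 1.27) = 3.67*l^3 - 2.94*l^2 + 0.38*l + 6.21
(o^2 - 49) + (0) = o^2 - 49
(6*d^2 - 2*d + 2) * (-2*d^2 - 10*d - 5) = -12*d^4 - 56*d^3 - 14*d^2 - 10*d - 10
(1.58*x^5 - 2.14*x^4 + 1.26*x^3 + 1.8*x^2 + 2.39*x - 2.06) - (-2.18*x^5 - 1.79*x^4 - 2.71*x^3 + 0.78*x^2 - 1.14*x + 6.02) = 3.76*x^5 - 0.35*x^4 + 3.97*x^3 + 1.02*x^2 + 3.53*x - 8.08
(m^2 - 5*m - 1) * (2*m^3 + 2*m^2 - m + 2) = 2*m^5 - 8*m^4 - 13*m^3 + 5*m^2 - 9*m - 2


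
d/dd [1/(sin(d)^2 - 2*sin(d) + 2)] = 2*(1 - sin(d))*cos(d)/(sin(d)^2 - 2*sin(d) + 2)^2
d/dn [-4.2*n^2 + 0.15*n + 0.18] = 0.15 - 8.4*n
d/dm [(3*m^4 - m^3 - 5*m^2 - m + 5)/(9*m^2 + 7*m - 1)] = (54*m^5 + 54*m^4 - 26*m^3 - 23*m^2 - 80*m - 34)/(81*m^4 + 126*m^3 + 31*m^2 - 14*m + 1)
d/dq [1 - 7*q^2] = -14*q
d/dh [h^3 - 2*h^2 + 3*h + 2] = 3*h^2 - 4*h + 3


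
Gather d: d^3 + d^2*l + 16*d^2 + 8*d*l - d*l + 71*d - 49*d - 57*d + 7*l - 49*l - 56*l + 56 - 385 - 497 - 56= d^3 + d^2*(l + 16) + d*(7*l - 35) - 98*l - 882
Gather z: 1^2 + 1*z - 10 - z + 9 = 0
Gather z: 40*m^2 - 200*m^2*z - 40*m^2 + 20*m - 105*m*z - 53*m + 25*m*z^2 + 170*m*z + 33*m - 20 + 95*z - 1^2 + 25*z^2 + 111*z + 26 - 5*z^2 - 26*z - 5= z^2*(25*m + 20) + z*(-200*m^2 + 65*m + 180)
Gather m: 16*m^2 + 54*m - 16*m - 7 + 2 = 16*m^2 + 38*m - 5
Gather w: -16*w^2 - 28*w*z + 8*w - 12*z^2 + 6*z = -16*w^2 + w*(8 - 28*z) - 12*z^2 + 6*z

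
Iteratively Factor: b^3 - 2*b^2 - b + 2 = (b - 1)*(b^2 - b - 2) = (b - 2)*(b - 1)*(b + 1)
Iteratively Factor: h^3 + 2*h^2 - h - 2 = (h + 2)*(h^2 - 1) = (h - 1)*(h + 2)*(h + 1)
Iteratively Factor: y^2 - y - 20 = (y + 4)*(y - 5)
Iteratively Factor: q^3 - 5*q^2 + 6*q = (q - 3)*(q^2 - 2*q) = q*(q - 3)*(q - 2)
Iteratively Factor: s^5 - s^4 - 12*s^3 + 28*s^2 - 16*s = (s - 2)*(s^4 + s^3 - 10*s^2 + 8*s) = (s - 2)^2*(s^3 + 3*s^2 - 4*s) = (s - 2)^2*(s + 4)*(s^2 - s) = s*(s - 2)^2*(s + 4)*(s - 1)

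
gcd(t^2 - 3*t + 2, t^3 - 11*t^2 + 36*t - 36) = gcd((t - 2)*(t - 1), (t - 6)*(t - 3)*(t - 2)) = t - 2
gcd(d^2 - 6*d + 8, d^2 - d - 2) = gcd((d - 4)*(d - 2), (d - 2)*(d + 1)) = d - 2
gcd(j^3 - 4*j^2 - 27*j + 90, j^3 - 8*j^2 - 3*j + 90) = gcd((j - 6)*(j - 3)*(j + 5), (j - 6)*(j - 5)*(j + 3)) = j - 6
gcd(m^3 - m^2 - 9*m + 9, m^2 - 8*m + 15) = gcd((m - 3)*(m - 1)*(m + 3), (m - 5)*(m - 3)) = m - 3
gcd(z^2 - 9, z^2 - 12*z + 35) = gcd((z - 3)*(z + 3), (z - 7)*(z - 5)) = 1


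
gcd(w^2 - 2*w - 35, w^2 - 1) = 1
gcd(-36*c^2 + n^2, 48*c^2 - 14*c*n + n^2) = 6*c - n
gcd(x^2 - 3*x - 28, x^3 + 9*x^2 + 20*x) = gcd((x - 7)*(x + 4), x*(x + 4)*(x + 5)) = x + 4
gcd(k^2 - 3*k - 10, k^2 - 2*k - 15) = k - 5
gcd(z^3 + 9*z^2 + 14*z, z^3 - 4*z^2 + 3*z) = z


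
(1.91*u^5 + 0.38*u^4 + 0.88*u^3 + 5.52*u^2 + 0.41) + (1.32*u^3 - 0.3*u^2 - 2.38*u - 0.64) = 1.91*u^5 + 0.38*u^4 + 2.2*u^3 + 5.22*u^2 - 2.38*u - 0.23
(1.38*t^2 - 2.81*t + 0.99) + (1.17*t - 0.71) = 1.38*t^2 - 1.64*t + 0.28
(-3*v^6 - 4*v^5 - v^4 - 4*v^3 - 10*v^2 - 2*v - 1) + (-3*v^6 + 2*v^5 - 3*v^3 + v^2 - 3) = -6*v^6 - 2*v^5 - v^4 - 7*v^3 - 9*v^2 - 2*v - 4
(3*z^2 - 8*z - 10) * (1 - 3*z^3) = -9*z^5 + 24*z^4 + 30*z^3 + 3*z^2 - 8*z - 10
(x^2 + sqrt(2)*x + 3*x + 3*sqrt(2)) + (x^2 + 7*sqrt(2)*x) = 2*x^2 + 3*x + 8*sqrt(2)*x + 3*sqrt(2)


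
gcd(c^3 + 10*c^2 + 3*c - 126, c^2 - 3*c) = c - 3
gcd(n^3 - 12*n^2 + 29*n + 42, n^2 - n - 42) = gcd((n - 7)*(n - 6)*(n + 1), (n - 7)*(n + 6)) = n - 7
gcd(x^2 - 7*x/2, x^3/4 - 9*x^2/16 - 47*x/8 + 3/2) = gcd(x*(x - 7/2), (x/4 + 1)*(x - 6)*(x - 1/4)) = 1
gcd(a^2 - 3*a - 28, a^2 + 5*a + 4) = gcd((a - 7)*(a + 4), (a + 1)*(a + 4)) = a + 4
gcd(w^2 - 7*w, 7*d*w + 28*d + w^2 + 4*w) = 1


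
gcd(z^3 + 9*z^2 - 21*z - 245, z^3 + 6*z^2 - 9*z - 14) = z + 7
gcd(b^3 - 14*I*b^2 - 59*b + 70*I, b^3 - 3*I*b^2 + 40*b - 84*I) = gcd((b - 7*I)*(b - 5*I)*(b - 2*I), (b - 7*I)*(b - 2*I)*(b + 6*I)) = b^2 - 9*I*b - 14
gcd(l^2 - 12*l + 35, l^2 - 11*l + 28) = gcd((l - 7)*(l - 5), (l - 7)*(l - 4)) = l - 7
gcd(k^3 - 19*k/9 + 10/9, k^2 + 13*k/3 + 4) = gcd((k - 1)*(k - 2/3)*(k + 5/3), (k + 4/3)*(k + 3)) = 1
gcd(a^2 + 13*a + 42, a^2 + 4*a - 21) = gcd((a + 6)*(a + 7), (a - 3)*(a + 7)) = a + 7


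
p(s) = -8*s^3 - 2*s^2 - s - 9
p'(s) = -24*s^2 - 4*s - 1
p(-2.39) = 91.18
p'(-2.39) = -128.53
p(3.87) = -506.51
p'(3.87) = -375.93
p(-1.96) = 45.51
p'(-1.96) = -85.36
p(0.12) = -9.16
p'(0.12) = -1.83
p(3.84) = -495.32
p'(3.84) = -370.25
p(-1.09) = 0.07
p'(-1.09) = -25.15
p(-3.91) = 442.55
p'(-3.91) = -352.27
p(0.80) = -15.18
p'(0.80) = -19.56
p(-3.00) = 192.00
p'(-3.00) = -205.00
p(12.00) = -14133.00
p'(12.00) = -3505.00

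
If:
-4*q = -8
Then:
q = 2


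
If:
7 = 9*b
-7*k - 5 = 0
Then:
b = 7/9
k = -5/7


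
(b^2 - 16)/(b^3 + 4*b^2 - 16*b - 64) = 1/(b + 4)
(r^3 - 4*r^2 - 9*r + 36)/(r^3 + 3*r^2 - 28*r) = (r^2 - 9)/(r*(r + 7))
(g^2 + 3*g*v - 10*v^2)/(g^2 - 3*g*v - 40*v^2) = (-g + 2*v)/(-g + 8*v)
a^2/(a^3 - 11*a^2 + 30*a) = a/(a^2 - 11*a + 30)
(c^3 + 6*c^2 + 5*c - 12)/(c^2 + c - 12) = (c^2 + 2*c - 3)/(c - 3)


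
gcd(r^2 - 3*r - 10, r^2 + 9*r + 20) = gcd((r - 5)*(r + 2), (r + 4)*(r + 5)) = 1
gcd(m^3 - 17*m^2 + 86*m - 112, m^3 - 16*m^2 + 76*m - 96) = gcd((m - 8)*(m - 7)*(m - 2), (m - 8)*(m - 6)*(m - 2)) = m^2 - 10*m + 16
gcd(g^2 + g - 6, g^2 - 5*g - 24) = g + 3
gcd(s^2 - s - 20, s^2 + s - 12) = s + 4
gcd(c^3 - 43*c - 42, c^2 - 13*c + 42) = c - 7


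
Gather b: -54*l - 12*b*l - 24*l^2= -12*b*l - 24*l^2 - 54*l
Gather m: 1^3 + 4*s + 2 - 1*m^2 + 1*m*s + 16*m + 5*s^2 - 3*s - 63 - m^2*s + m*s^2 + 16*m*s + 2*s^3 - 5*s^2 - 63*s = m^2*(-s - 1) + m*(s^2 + 17*s + 16) + 2*s^3 - 62*s - 60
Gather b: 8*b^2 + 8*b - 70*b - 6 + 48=8*b^2 - 62*b + 42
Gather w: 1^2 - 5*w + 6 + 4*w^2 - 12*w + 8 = 4*w^2 - 17*w + 15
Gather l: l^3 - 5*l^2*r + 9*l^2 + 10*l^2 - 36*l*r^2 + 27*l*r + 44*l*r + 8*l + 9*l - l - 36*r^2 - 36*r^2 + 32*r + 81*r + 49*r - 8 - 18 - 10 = l^3 + l^2*(19 - 5*r) + l*(-36*r^2 + 71*r + 16) - 72*r^2 + 162*r - 36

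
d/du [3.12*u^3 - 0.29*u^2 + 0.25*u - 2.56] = 9.36*u^2 - 0.58*u + 0.25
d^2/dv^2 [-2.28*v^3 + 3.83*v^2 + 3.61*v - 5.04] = 7.66 - 13.68*v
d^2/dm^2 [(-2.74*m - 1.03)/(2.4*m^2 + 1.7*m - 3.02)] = (-(2.74*m + 1.03)*(4.8*m + 1.7)*(9.6*m + 3.4) + (39.456*m + 14.26)*(2.4*m^2 + 1.7*m - 3.02))/(2.4*m^2 + 1.7*m - 3.02)^3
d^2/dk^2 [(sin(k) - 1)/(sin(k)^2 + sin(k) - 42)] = (-9*sin(k)^5 + 5*sin(k)^4 + 121*sin(k)^2 - 6625*sin(k)/4 + 237*sin(3*k)/4 + sin(5*k)/2 - 2)/((sin(k) - 6)^3*(sin(k) + 7)^3)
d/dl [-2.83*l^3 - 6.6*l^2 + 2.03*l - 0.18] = -8.49*l^2 - 13.2*l + 2.03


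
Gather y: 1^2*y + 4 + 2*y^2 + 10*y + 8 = 2*y^2 + 11*y + 12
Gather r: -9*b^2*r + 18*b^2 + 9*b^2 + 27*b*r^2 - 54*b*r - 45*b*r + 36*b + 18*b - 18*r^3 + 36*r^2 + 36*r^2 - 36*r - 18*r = 27*b^2 + 54*b - 18*r^3 + r^2*(27*b + 72) + r*(-9*b^2 - 99*b - 54)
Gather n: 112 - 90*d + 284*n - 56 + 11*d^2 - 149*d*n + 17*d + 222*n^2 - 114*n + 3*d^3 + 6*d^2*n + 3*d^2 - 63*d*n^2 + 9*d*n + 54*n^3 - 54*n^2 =3*d^3 + 14*d^2 - 73*d + 54*n^3 + n^2*(168 - 63*d) + n*(6*d^2 - 140*d + 170) + 56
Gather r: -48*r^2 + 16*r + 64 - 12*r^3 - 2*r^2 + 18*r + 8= -12*r^3 - 50*r^2 + 34*r + 72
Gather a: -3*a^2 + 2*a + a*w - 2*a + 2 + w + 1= -3*a^2 + a*w + w + 3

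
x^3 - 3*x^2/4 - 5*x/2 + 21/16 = (x - 7/4)*(x - 1/2)*(x + 3/2)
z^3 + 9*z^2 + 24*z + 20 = (z + 2)^2*(z + 5)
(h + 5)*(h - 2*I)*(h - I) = h^3 + 5*h^2 - 3*I*h^2 - 2*h - 15*I*h - 10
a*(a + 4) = a^2 + 4*a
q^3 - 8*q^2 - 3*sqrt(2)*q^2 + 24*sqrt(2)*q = q*(q - 8)*(q - 3*sqrt(2))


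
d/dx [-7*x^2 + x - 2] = 1 - 14*x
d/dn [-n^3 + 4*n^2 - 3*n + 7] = -3*n^2 + 8*n - 3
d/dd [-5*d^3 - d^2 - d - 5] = -15*d^2 - 2*d - 1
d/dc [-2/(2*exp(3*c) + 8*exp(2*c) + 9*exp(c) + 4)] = (12*exp(2*c) + 32*exp(c) + 18)*exp(c)/(2*exp(3*c) + 8*exp(2*c) + 9*exp(c) + 4)^2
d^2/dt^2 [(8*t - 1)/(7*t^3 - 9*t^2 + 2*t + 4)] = 2*(1176*t^5 - 1806*t^4 + 1040*t^3 - 1629*t^2 + 1002*t - 104)/(343*t^9 - 1323*t^8 + 1995*t^7 - 897*t^6 - 942*t^5 + 1200*t^4 - 88*t^3 - 384*t^2 + 96*t + 64)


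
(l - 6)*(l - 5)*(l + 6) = l^3 - 5*l^2 - 36*l + 180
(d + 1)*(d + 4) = d^2 + 5*d + 4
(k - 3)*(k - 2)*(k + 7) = k^3 + 2*k^2 - 29*k + 42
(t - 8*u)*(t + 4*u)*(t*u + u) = t^3*u - 4*t^2*u^2 + t^2*u - 32*t*u^3 - 4*t*u^2 - 32*u^3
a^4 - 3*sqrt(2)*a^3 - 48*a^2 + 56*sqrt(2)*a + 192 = (a - 6*sqrt(2))*(a - 2*sqrt(2))*(a + sqrt(2))*(a + 4*sqrt(2))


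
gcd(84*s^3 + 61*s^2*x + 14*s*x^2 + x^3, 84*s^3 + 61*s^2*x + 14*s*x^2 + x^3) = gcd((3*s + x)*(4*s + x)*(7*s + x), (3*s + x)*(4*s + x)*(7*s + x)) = 84*s^3 + 61*s^2*x + 14*s*x^2 + x^3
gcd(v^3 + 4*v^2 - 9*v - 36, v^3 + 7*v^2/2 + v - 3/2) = v + 3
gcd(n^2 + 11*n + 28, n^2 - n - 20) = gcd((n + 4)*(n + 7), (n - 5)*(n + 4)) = n + 4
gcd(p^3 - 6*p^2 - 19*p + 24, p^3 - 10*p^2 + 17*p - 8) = p^2 - 9*p + 8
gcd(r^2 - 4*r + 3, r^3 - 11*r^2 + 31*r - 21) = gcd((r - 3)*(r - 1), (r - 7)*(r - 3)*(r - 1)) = r^2 - 4*r + 3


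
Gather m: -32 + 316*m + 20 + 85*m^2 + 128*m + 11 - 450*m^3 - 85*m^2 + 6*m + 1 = -450*m^3 + 450*m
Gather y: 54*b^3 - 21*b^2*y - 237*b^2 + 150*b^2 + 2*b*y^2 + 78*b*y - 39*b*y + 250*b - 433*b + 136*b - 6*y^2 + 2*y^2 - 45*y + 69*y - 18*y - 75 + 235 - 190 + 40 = 54*b^3 - 87*b^2 - 47*b + y^2*(2*b - 4) + y*(-21*b^2 + 39*b + 6) + 10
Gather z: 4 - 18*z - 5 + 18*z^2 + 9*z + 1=18*z^2 - 9*z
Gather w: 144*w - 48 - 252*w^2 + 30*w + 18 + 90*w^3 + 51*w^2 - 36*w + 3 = 90*w^3 - 201*w^2 + 138*w - 27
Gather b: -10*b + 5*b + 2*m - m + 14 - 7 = -5*b + m + 7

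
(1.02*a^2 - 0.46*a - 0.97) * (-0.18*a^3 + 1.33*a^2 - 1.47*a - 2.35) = -0.1836*a^5 + 1.4394*a^4 - 1.9366*a^3 - 3.0109*a^2 + 2.5069*a + 2.2795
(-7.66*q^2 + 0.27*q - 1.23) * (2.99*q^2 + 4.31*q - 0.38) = -22.9034*q^4 - 32.2073*q^3 + 0.3968*q^2 - 5.4039*q + 0.4674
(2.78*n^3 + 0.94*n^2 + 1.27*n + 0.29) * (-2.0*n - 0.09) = -5.56*n^4 - 2.1302*n^3 - 2.6246*n^2 - 0.6943*n - 0.0261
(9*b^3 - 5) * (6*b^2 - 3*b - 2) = 54*b^5 - 27*b^4 - 18*b^3 - 30*b^2 + 15*b + 10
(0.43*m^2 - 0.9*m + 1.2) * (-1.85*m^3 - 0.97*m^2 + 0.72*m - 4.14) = -0.7955*m^5 + 1.2479*m^4 - 1.0374*m^3 - 3.5922*m^2 + 4.59*m - 4.968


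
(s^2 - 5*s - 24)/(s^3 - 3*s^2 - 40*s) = (s + 3)/(s*(s + 5))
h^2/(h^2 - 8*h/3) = 3*h/(3*h - 8)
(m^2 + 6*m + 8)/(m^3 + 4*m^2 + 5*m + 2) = (m + 4)/(m^2 + 2*m + 1)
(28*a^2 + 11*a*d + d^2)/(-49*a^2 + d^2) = (-4*a - d)/(7*a - d)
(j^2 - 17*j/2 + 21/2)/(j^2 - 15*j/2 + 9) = (j - 7)/(j - 6)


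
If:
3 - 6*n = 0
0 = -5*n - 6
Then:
No Solution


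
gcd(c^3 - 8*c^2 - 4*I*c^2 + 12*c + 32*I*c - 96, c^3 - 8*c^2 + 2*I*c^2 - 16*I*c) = c^2 + c*(-8 + 2*I) - 16*I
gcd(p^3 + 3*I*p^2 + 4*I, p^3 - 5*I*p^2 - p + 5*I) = 1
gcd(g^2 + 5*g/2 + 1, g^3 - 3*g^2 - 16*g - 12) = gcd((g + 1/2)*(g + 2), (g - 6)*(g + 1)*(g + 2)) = g + 2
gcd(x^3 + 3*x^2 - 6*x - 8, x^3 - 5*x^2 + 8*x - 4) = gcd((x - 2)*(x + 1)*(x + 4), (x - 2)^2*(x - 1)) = x - 2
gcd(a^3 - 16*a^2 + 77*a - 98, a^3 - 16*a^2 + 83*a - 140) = a - 7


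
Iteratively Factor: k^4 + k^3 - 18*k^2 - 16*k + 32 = (k - 4)*(k^3 + 5*k^2 + 2*k - 8) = (k - 4)*(k - 1)*(k^2 + 6*k + 8) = (k - 4)*(k - 1)*(k + 4)*(k + 2)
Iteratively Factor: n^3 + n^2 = (n)*(n^2 + n) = n*(n + 1)*(n)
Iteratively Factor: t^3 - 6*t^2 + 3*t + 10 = (t - 2)*(t^2 - 4*t - 5) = (t - 2)*(t + 1)*(t - 5)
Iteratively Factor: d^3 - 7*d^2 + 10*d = (d - 2)*(d^2 - 5*d) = d*(d - 2)*(d - 5)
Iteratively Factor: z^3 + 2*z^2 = (z + 2)*(z^2) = z*(z + 2)*(z)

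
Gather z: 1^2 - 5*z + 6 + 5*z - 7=0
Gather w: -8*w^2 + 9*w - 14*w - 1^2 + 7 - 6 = -8*w^2 - 5*w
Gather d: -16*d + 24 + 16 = 40 - 16*d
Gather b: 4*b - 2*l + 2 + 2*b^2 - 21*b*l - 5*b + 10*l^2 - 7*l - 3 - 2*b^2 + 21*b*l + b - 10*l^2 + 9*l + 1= 0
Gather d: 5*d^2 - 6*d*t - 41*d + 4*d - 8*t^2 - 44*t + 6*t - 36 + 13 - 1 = 5*d^2 + d*(-6*t - 37) - 8*t^2 - 38*t - 24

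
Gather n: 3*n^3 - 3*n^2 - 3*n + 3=3*n^3 - 3*n^2 - 3*n + 3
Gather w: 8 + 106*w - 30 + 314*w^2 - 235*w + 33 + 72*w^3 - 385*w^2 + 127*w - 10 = 72*w^3 - 71*w^2 - 2*w + 1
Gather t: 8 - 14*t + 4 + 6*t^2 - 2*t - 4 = 6*t^2 - 16*t + 8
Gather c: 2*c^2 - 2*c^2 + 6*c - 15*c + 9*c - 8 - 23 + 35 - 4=0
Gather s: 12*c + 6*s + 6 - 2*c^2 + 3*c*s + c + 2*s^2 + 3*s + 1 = -2*c^2 + 13*c + 2*s^2 + s*(3*c + 9) + 7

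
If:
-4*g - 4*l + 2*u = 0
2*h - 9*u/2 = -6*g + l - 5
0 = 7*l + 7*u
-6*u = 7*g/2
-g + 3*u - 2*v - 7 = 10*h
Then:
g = 0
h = -5/2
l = 0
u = 0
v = 9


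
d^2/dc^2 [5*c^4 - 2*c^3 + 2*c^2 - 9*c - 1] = 60*c^2 - 12*c + 4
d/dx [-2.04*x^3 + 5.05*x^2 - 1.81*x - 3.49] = -6.12*x^2 + 10.1*x - 1.81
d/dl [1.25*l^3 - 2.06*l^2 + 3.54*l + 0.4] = 3.75*l^2 - 4.12*l + 3.54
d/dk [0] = 0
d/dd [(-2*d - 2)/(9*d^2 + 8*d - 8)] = 2*(9*d^2 + 18*d + 16)/(81*d^4 + 144*d^3 - 80*d^2 - 128*d + 64)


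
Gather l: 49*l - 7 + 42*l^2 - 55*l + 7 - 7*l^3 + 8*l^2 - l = -7*l^3 + 50*l^2 - 7*l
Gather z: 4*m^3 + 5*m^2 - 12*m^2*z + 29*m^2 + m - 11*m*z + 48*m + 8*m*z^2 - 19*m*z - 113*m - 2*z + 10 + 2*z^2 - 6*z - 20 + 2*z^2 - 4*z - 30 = 4*m^3 + 34*m^2 - 64*m + z^2*(8*m + 4) + z*(-12*m^2 - 30*m - 12) - 40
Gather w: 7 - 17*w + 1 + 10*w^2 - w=10*w^2 - 18*w + 8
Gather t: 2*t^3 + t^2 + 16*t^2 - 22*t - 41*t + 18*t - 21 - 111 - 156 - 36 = 2*t^3 + 17*t^2 - 45*t - 324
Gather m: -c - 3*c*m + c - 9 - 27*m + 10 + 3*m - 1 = m*(-3*c - 24)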